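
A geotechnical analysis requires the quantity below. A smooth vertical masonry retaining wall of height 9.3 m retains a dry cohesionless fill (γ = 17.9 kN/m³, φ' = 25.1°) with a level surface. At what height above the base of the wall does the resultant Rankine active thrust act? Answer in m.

3.10 m

K_a = 0.4043.
The pressure distribution is triangular, so the resultant acts at H/3 above the base = 9.3/3 = 3.100 m.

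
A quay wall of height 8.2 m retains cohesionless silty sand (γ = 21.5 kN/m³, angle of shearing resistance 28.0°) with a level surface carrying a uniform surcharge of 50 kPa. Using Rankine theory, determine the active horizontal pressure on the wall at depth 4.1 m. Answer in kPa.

49.9 kPa

K_a = (1 − sin φ)/(1 + sin φ) = 0.3610.
σ_v = γz + q = 21.5 × 4.1 + 50 = 138.1 kPa.
σ_h = K_a σ_v = 0.3610 × 138.1 = 49.88 kPa.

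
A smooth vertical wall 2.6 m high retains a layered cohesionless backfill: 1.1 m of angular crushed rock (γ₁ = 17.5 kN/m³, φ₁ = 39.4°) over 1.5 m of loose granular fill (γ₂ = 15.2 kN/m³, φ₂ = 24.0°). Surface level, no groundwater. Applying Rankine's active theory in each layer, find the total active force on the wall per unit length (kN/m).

K_a1 = tan²(45°−39.4°/2) = 0.2234; K_a2 = tan²(45°−24.0°/2) = 0.4217.
Layer 1: σ at base = K_a1 γ₁ h₁ = 4.301 kPa; P₁ = ½×4.301×1.1 = 2.366.
Layer 2: σ_v at top = γ₁h₁ = 19.25; σ_h top = K_a2×19.25 = 8.118; σ_h base = K_a2×(19.25+15.2×1.5) = 17.73.
P₂ = ½(8.118+17.73)×1.5 = 19.39. Total P_a = 2.366+19.39 = 21.75 kN/m.

21.8 kN/m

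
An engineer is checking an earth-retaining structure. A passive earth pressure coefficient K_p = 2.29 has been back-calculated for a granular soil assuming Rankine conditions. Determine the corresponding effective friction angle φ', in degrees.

23.1°

K_p = (1+sin φ)/(1−sin φ) ⇒ sin φ = (K_p − 1)/(K_p + 1) = 0.3921.
φ = arcsin(0.3921) = 23.09°.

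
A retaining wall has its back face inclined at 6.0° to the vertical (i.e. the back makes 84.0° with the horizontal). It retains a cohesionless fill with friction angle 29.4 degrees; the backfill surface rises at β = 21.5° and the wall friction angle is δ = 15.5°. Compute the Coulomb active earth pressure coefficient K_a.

K_a = sin²(α+φ) / [sin²α · sin(α−δ) · (1 + √{sin(φ+δ)sin(φ−β) / (sin(α−δ)sin(α+β))})²].
With α = 84.0°, φ = 29.4°, δ = 15.5°, β = 21.5°: K_a = 0.5182.

0.518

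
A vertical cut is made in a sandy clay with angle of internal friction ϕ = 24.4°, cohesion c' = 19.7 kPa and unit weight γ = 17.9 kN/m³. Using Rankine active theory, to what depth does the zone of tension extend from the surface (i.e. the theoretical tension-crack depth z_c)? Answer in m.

3.42 m

K_a = tan²(45° − 24.4°/2) = 0.4153; √K_a = 0.6445.
The active pressure is zero where K_a γ z = 2c√K_a, so z_c = 2c/(γ√K_a) = 2×19.7/(17.9×0.6445) = 3.415 m.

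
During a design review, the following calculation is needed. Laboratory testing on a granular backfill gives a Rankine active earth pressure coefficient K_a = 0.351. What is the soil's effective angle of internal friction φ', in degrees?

K_a = tan²(45° − φ/2) ⇒ 45° − φ/2 = arctan(√0.351) = 30.64°.
φ = 2(45° − 30.64°) = 28.71°.

28.7°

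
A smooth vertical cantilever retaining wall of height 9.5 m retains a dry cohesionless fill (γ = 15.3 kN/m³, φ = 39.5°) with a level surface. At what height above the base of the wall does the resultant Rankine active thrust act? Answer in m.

K_a = 0.2224.
The pressure distribution is triangular, so the resultant acts at H/3 above the base = 9.5/3 = 3.167 m.

3.17 m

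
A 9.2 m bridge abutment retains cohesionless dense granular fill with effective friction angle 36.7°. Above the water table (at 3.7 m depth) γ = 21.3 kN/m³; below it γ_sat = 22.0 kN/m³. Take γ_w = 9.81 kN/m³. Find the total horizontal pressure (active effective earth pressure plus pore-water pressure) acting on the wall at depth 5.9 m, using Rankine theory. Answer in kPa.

48.2 kPa

K_a = (1 − sin φ)/(1 + sin φ) = 0.2519.
γ' = 22.0 − 9.81 = 12.19 kN/m³.
Effective vertical stress at 5.9 m: σ'_v = 21.3×3.7 + 12.19×2.20 = 105.6 kPa.
σ'_h = K_a σ'_v = 0.2519 × 105.6 = 26.60 kPa; u = γ_w × 2.20 = 21.58 kPa.
Total σ_h = 26.60 + 21.58 = 48.19 kPa.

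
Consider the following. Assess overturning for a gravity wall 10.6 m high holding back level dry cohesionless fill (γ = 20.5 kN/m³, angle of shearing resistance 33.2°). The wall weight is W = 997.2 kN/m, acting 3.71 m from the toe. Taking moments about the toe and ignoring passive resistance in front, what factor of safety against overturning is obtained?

3.11

K_a = tan²(45° − 33.2°/2) = 0.2924.
P_a = ½K_aγH² = 0.5×0.2924×20.5×10.6² = 336.7 kN/m, acting at H/3 = 3.533 m above the base.
Overturning moment M_o = P_a × H/3 = 336.7 × 3.533 = 1190.
Resisting moment M_r = W × 3.71 = 997.2 × 3.71 = 3700.
FS_overturning = M_r/M_o = 3700/1190 = 3.110.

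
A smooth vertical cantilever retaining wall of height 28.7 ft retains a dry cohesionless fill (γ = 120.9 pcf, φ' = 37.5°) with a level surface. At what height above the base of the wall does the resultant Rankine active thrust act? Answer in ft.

9.57 ft

K_a = 0.2432.
The pressure distribution is triangular, so the resultant acts at H/3 above the base = 28.7/3 = 9.567 ft.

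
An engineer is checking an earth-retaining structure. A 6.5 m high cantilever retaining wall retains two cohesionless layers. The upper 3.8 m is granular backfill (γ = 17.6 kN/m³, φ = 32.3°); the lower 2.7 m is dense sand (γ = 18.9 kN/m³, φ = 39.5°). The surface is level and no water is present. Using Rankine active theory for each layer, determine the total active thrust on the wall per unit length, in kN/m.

K_a1 = tan²(45°−32.3°/2) = 0.3035; K_a2 = tan²(45°−39.5°/2) = 0.2224.
Layer 1: σ at base = K_a1 γ₁ h₁ = 20.30 kPa; P₁ = ½×20.30×3.8 = 38.56.
Layer 2: σ_v at top = γ₁h₁ = 66.88; σ_h top = K_a2×66.88 = 14.88; σ_h base = K_a2×(66.88+18.9×2.7) = 26.23.
P₂ = ½(14.88+26.23)×2.7 = 55.49. Total P_a = 38.56+55.49 = 94.05 kN/m.

94.1 kN/m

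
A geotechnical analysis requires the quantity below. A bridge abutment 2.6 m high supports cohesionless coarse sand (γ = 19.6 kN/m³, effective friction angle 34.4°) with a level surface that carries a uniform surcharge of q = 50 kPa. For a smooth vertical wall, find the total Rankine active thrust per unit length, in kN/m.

54.6 kN/m

K_a = tan²(45° − φ/2) = 0.2780.
Soil triangle: ½ K_a γ H² = 0.5×0.2780×19.6×2.6² = 18.42 kN/m.
Surcharge rectangle: K_a q H = 0.2780×50×2.6 = 36.14 kN/m.
Total = 18.42 + 36.14 = 54.55 kN/m.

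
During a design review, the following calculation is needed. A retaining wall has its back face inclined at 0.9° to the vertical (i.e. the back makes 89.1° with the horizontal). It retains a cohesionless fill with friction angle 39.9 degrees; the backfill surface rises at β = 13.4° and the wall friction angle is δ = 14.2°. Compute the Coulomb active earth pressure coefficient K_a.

K_a = sin²(α+φ) / [sin²α · sin(α−δ) · (1 + √{sin(φ+δ)sin(φ−β) / (sin(α−δ)sin(α+β))})²].
With α = 89.1°, φ = 39.9°, δ = 14.2°, β = 13.4°: K_a = 0.2386.

0.239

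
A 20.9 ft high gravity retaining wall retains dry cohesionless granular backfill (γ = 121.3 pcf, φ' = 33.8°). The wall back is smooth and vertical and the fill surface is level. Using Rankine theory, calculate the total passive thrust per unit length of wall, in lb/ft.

K_p = tan²(45° + φ/2) = 3.508.
P_p = ½ K_p γ H² = 0.5 × 3.508 × 121.3 × 20.9² = 92920 lb/ft.

92900 lb/ft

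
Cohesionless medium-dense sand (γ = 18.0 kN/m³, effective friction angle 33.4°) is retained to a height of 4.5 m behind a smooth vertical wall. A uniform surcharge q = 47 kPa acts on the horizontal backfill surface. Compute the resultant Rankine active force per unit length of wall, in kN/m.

K_a = tan²(45° − φ/2) = 0.2899.
Soil triangle: ½ K_a γ H² = 0.5×0.2899×18.0×4.5² = 52.84 kN/m.
Surcharge rectangle: K_a q H = 0.2899×47×4.5 = 61.32 kN/m.
Total = 52.84 + 61.32 = 114.2 kN/m.

114 kN/m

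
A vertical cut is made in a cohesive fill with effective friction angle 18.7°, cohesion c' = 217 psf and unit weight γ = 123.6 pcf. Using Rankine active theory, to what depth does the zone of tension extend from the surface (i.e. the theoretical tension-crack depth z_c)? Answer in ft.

4.90 ft

K_a = tan²(45° − 18.7°/2) = 0.5144; √K_a = 0.7173.
The active pressure is zero where K_a γ z = 2c√K_a, so z_c = 2c/(γ√K_a) = 2×217/(123.6×0.7173) = 4.896 ft.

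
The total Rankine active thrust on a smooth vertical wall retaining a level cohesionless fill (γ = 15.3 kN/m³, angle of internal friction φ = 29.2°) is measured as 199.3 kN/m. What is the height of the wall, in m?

8.70 m

K_a = 0.3442. P_a = ½ K_a γ H² ⇒ H = √(2P_a/(K_a γ)).
H = √(2×199.3/(0.3442×15.3)) = 8.700 m.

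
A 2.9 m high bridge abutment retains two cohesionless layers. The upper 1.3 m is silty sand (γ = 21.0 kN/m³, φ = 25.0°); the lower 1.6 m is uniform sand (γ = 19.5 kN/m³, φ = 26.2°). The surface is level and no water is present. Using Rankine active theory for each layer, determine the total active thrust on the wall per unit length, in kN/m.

33.8 kN/m

K_a1 = tan²(45°−25.0°/2) = 0.4059; K_a2 = tan²(45°−26.2°/2) = 0.3874.
Layer 1: σ at base = K_a1 γ₁ h₁ = 11.08 kPa; P₁ = ½×11.08×1.3 = 7.202.
Layer 2: σ_v at top = γ₁h₁ = 27.30; σ_h top = K_a2×27.30 = 10.58; σ_h base = K_a2×(27.30+19.5×1.6) = 22.67.
P₂ = ½(10.58+22.67)×1.6 = 26.59. Total P_a = 7.202+26.59 = 33.80 kN/m.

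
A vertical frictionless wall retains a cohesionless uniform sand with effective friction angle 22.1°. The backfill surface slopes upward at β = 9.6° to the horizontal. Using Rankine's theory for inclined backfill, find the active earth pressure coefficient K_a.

K_a = cos β · (cos β − √(cos²β − cos²φ)) / (cos β + √(cos²β − cos²φ)).
cos β = 0.9860, cos φ = 0.9265, √(cos²β − cos²φ) = 0.3372.
K_a = 0.9860 × (0.9860 − 0.3372)/(0.9860 + 0.3372) = 0.4834.

0.483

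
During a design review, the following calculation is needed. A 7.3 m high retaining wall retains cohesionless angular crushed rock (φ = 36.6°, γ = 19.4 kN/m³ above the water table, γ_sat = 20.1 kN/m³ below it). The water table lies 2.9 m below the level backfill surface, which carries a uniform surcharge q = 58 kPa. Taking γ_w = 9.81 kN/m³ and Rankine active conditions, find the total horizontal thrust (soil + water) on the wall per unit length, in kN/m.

K_a = tan²(45° − φ/2) = 0.2530.
γ' = 20.1 − 9.81 = 10.29 kN/m³. h₂ = H − d_w = 4.4 m.
σ'_h: at surface K_a·q = 14.67; at WT K_a(q+γd_w) = 28.90; at base K_a(q+γd_w+γ'h₂) = 40.36 kPa.
P₁ = ½(14.67+28.90)×2.9 = 63.18; P₂ = ½(28.90+40.36)×4.4 = 152.4; P_w = ½γ_w h₂² = 94.96.
Total = 63.18+152.4+94.96 = 310.5 kN/m.

311 kN/m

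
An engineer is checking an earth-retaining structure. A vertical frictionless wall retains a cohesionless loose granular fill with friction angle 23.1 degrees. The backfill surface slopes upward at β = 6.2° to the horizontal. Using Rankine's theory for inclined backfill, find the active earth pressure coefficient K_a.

0.447

K_a = cos β · (cos β − √(cos²β − cos²φ)) / (cos β + √(cos²β − cos²φ)).
cos β = 0.9942, cos φ = 0.9198, √(cos²β − cos²φ) = 0.3772.
K_a = 0.9942 × (0.9942 − 0.3772)/(0.9942 + 0.3772) = 0.4473.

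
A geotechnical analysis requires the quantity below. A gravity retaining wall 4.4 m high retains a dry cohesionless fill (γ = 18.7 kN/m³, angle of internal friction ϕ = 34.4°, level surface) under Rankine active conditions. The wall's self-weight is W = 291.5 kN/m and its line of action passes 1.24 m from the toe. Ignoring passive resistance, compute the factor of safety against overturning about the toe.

4.90

K_a = tan²(45° − 34.4°/2) = 0.2780.
P_a = ½K_aγH² = 0.5×0.2780×18.7×4.4² = 50.32 kN/m, acting at H/3 = 1.467 m above the base.
Overturning moment M_o = P_a × H/3 = 50.32 × 1.467 = 73.80.
Resisting moment M_r = W × 1.24 = 291.5 × 1.24 = 361.5.
FS_overturning = M_r/M_o = 361.5/73.80 = 4.898.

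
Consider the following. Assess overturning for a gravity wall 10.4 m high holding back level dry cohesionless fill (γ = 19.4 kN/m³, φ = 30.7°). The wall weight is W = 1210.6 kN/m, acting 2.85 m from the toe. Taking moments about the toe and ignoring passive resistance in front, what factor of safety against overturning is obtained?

2.93

K_a = tan²(45° − 30.7°/2) = 0.3240.
P_a = ½K_aγH² = 0.5×0.3240×19.4×10.4² = 340.0 kN/m, acting at H/3 = 3.467 m above the base.
Overturning moment M_o = P_a × H/3 = 340.0 × 3.467 = 1179.
Resisting moment M_r = W × 2.85 = 1210.6 × 2.85 = 3450.
FS_overturning = M_r/M_o = 3450/1179 = 2.928.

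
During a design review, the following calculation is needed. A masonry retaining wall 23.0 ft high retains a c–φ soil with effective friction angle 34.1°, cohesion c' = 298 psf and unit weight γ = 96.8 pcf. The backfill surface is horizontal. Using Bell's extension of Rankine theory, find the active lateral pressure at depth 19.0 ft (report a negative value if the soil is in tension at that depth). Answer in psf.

202 psf

K_a = (1 − sin φ)/(1 + sin φ) = 0.2815.
σ_a = K_a γ z − 2c√K_a = 0.2815×96.8×19.0 − 2×298×0.5306 = 201.6 psf.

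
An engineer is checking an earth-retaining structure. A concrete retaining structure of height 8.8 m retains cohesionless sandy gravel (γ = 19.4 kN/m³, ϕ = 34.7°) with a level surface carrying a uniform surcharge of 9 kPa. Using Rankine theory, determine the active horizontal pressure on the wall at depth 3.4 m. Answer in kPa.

K_a = (1 − sin φ)/(1 + sin φ) = 0.2745.
σ_v = γz + q = 19.4 × 3.4 + 9 = 74.96 kPa.
σ_h = K_a σ_v = 0.2745 × 74.96 = 20.57 kPa.

20.6 kPa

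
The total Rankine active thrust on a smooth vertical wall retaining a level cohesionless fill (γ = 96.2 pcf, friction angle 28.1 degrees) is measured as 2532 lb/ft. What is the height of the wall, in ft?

K_a = 0.3596. P_a = ½ K_a γ H² ⇒ H = √(2P_a/(K_a γ)).
H = √(2×2532/(0.3596×96.2)) = 12.10 ft.

12.1 ft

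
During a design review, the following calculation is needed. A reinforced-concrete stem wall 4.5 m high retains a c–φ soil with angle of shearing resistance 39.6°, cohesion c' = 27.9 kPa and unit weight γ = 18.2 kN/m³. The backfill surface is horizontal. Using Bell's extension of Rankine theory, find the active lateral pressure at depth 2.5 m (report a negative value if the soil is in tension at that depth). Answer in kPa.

K_a = (1 − sin φ)/(1 + sin φ) = 0.2214.
σ_a = K_a γ z − 2c√K_a = 0.2214×18.2×2.5 − 2×27.9×0.4706 = -16.18 kPa.

-16.2 kPa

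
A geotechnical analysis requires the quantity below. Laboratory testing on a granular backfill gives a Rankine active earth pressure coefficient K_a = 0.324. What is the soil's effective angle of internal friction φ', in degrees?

K_a = tan²(45° − φ/2) ⇒ 45° − φ/2 = arctan(√0.324) = 29.65°.
φ = 2(45° − 29.65°) = 30.70°.

30.7°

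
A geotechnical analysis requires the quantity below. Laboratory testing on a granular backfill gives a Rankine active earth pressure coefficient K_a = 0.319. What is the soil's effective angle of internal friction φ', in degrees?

K_a = tan²(45° − φ/2) ⇒ 45° − φ/2 = arctan(√0.319) = 29.46°.
φ = 2(45° − 29.46°) = 31.08°.

31.1°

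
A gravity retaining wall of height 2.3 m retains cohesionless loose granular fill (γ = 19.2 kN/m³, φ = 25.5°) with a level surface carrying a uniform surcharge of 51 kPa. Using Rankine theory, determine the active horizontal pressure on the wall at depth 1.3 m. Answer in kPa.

K_a = (1 − sin φ)/(1 + sin φ) = 0.3981.
σ_v = γz + q = 19.2 × 1.3 + 51 = 75.96 kPa.
σ_h = K_a σ_v = 0.3981 × 75.96 = 30.24 kPa.

30.2 kPa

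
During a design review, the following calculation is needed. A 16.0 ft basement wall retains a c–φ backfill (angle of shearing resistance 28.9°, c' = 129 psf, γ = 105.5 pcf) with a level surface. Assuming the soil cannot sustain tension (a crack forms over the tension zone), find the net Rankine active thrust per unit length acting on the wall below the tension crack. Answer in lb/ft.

K_a = 0.3484; √K_a = 0.5902.
Tension-crack depth z_c = 2c/(γ√K_a) = 2×129/(105.5×0.5902) = 4.143 ft.
σ_a at base = K_a γ H − 2c√K_a = 0.3484×105.5×16.0 − 2×129×0.5902 = 435.8 psf.
P_a = ½ × 435.8 × (H − z_c) = 0.5×435.8×11.86 = 2583 lb/ft.

2580 lb/ft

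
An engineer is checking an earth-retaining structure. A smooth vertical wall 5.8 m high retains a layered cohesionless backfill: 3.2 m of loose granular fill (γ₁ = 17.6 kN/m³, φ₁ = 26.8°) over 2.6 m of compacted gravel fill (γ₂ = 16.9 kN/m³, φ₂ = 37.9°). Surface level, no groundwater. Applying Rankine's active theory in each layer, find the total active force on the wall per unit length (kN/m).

K_a1 = tan²(45°−26.8°/2) = 0.3785; K_a2 = tan²(45°−37.9°/2) = 0.2389.
Layer 1: σ at base = K_a1 γ₁ h₁ = 21.32 kPa; P₁ = ½×21.32×3.2 = 34.11.
Layer 2: σ_v at top = γ₁h₁ = 56.32; σ_h top = K_a2×56.32 = 13.46; σ_h base = K_a2×(56.32+16.9×2.6) = 23.96.
P₂ = ½(13.46+23.96)×2.6 = 48.64. Total P_a = 34.11+48.64 = 82.74 kN/m.

82.7 kN/m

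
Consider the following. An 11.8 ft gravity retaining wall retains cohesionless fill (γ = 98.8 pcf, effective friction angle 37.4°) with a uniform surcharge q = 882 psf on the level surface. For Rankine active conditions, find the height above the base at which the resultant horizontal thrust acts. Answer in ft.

5.12 ft

K_a = 0.2443.
Triangular part P₁ = ½K_aγH² = 1680 at H/3 = 3.933 ft; rectangular part P₂ = K_a q H = 2542 at H/2 = 5.900 ft.
ȳ = (P₁·3.933 + P₂·5.900)/(P₁+P₂) = 5.117 ft.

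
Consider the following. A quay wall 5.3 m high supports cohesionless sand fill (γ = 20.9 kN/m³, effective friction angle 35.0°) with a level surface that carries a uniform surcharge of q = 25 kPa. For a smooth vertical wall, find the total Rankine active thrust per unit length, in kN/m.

K_a = tan²(45° − φ/2) = 0.2710.
Soil triangle: ½ K_a γ H² = 0.5×0.2710×20.9×5.3² = 79.55 kN/m.
Surcharge rectangle: K_a q H = 0.2710×25×5.3 = 35.91 kN/m.
Total = 79.55 + 35.91 = 115.5 kN/m.

115 kN/m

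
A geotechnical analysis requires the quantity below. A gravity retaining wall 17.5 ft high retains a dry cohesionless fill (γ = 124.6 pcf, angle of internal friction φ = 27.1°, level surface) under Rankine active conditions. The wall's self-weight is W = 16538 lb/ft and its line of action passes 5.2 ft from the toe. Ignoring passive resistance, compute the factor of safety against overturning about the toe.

2.07

K_a = tan²(45° − 27.1°/2) = 0.3741.
P_a = ½K_aγH² = 0.5×0.3741×124.6×17.5² = 7137 lb/ft, acting at H/3 = 5.833 ft above the base.
Overturning moment M_o = P_a × H/3 = 7137 × 5.833 = 41630.
Resisting moment M_r = W × 5.2 = 16538 × 5.2 = 86000.
FS_overturning = M_r/M_o = 86000/41630 = 2.066.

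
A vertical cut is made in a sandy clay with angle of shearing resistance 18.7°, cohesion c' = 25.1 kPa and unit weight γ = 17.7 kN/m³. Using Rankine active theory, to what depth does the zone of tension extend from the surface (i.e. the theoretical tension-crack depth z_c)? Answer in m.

K_a = tan²(45° − 18.7°/2) = 0.5144; √K_a = 0.7173.
The active pressure is zero where K_a γ z = 2c√K_a, so z_c = 2c/(γ√K_a) = 2×25.1/(17.7×0.7173) = 3.954 m.

3.95 m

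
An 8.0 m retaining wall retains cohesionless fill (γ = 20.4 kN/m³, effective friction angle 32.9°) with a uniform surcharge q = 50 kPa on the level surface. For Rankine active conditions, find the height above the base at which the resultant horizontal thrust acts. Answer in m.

3.17 m

K_a = 0.2960.
Triangular part P₁ = ½K_aγH² = 193.2 at H/3 = 2.667 m; rectangular part P₂ = K_a q H = 118.4 at H/2 = 4.000 m.
ȳ = (P₁·2.667 + P₂·4.000)/(P₁+P₂) = 3.173 m.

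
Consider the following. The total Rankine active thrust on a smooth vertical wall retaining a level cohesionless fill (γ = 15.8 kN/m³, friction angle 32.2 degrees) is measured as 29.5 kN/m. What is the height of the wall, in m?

K_a = 0.3047. P_a = ½ K_a γ H² ⇒ H = √(2P_a/(K_a γ)).
H = √(2×29.5/(0.3047×15.8)) = 3.501 m.

3.50 m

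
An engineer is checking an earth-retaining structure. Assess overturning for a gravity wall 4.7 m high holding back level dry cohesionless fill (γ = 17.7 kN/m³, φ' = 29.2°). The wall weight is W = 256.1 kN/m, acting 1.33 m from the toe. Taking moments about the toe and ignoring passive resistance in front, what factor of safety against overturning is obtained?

K_a = tan²(45° − 29.2°/2) = 0.3442.
P_a = ½K_aγH² = 0.5×0.3442×17.7×4.7² = 67.29 kN/m, acting at H/3 = 1.567 m above the base.
Overturning moment M_o = P_a × H/3 = 67.29 × 1.567 = 105.4.
Resisting moment M_r = W × 1.33 = 256.1 × 1.33 = 340.6.
FS_overturning = M_r/M_o = 340.6/105.4 = 3.231.

3.23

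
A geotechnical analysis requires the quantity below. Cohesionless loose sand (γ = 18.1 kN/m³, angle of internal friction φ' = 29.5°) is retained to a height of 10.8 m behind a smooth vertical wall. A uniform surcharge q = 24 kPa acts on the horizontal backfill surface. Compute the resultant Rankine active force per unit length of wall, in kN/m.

K_a = tan²(45° − φ/2) = 0.3401.
Soil triangle: ½ K_a γ H² = 0.5×0.3401×18.1×10.8² = 359.0 kN/m.
Surcharge rectangle: K_a q H = 0.3401×24×10.8 = 88.15 kN/m.
Total = 359.0 + 88.15 = 447.2 kN/m.

447 kN/m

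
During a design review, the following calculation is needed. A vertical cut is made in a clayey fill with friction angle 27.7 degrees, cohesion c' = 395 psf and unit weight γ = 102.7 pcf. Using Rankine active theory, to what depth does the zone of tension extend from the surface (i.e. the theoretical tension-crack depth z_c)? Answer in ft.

12.7 ft

K_a = tan²(45° − 27.7°/2) = 0.3653; √K_a = 0.6044.
The active pressure is zero where K_a γ z = 2c√K_a, so z_c = 2c/(γ√K_a) = 2×395/(102.7×0.6044) = 12.73 ft.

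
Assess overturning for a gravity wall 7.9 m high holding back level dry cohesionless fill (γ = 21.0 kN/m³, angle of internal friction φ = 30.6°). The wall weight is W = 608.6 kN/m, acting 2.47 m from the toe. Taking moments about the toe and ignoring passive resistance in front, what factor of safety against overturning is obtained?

2.68

K_a = tan²(45° − 30.6°/2) = 0.3253.
P_a = ½K_aγH² = 0.5×0.3253×21.0×7.9² = 213.2 kN/m, acting at H/3 = 2.633 m above the base.
Overturning moment M_o = P_a × H/3 = 213.2 × 2.633 = 561.4.
Resisting moment M_r = W × 2.47 = 608.6 × 2.47 = 1503.
FS_overturning = M_r/M_o = 1503/561.4 = 2.678.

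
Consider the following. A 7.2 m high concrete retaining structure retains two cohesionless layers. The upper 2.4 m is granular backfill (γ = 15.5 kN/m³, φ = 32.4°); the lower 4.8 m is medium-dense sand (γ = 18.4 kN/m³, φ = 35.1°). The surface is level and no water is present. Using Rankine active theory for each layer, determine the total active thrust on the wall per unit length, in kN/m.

119 kN/m

K_a1 = tan²(45°−32.4°/2) = 0.3022; K_a2 = tan²(45°−35.1°/2) = 0.2698.
Layer 1: σ at base = K_a1 γ₁ h₁ = 11.24 kPa; P₁ = ½×11.24×2.4 = 13.49.
Layer 2: σ_v at top = γ₁h₁ = 37.20; σ_h top = K_a2×37.20 = 10.04; σ_h base = K_a2×(37.20+18.4×4.8) = 33.87.
P₂ = ½(10.04+33.87)×4.8 = 105.4. Total P_a = 13.49+105.4 = 118.9 kN/m.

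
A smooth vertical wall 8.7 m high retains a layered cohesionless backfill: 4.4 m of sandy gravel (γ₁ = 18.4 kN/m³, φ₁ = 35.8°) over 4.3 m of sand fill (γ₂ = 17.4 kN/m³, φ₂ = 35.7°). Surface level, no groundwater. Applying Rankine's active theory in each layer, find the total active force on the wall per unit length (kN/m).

181 kN/m

K_a1 = tan²(45°−35.8°/2) = 0.2619; K_a2 = tan²(45°−35.7°/2) = 0.2630.
Layer 1: σ at base = K_a1 γ₁ h₁ = 21.20 kPa; P₁ = ½×21.20×4.4 = 46.64.
Layer 2: σ_v at top = γ₁h₁ = 80.96; σ_h top = K_a2×80.96 = 21.29; σ_h base = K_a2×(80.96+17.4×4.3) = 40.97.
P₂ = ½(21.29+40.97)×4.3 = 133.9. Total P_a = 46.64+133.9 = 180.5 kN/m.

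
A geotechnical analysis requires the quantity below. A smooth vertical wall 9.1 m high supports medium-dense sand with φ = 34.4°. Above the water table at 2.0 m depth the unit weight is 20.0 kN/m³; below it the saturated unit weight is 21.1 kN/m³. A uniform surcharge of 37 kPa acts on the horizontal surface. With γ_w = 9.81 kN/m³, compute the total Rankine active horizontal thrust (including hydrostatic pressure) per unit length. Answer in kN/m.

K_a = tan²(45° − φ/2) = 0.2780.
γ' = 21.1 − 9.81 = 11.29 kN/m³. h₂ = H − d_w = 7.1 m.
σ'_h: at surface K_a·q = 10.29; at WT K_a(q+γd_w) = 21.40; at base K_a(q+γd_w+γ'h₂) = 43.69 kPa.
P₁ = ½(10.29+21.40)×2.0 = 31.69; P₂ = ½(21.40+43.69)×7.1 = 231.1; P_w = ½γ_w h₂² = 247.3.
Total = 31.69+231.1+247.3 = 510.0 kN/m.

510 kN/m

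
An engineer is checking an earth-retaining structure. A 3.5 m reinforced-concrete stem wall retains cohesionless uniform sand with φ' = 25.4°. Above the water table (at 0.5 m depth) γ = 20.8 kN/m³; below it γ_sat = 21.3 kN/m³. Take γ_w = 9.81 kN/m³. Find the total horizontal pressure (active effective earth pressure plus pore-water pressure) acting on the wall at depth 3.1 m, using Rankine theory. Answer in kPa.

41.6 kPa

K_a = (1 − sin φ)/(1 + sin φ) = 0.3996.
γ' = 21.3 − 9.81 = 11.49 kN/m³.
Effective vertical stress at 3.1 m: σ'_v = 20.8×0.5 + 11.49×2.60 = 40.27 kPa.
σ'_h = K_a σ'_v = 0.3996 × 40.27 = 16.10 kPa; u = γ_w × 2.60 = 25.51 kPa.
Total σ_h = 16.10 + 25.51 = 41.60 kPa.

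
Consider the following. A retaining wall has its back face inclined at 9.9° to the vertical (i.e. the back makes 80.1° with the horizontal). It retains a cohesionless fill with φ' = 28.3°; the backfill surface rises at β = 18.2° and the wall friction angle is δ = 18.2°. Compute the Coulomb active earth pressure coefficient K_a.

0.551

K_a = sin²(α+φ) / [sin²α · sin(α−δ) · (1 + √{sin(φ+δ)sin(φ−β) / (sin(α−δ)sin(α+β))})²].
With α = 80.1°, φ = 28.3°, δ = 18.2°, β = 18.2°: K_a = 0.5509.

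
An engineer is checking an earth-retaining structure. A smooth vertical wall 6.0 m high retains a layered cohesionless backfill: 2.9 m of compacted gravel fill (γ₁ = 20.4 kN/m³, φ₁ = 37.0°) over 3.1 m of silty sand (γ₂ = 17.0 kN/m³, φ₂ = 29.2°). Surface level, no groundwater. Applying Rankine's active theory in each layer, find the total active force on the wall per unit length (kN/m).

113 kN/m

K_a1 = tan²(45°−37.0°/2) = 0.2486; K_a2 = tan²(45°−29.2°/2) = 0.3442.
Layer 1: σ at base = K_a1 γ₁ h₁ = 14.71 kPa; P₁ = ½×14.71×2.9 = 21.32.
Layer 2: σ_v at top = γ₁h₁ = 59.16; σ_h top = K_a2×59.16 = 20.36; σ_h base = K_a2×(59.16+17.0×3.1) = 38.50.
P₂ = ½(20.36+38.50)×3.1 = 91.24. Total P_a = 21.32+91.24 = 112.6 kN/m.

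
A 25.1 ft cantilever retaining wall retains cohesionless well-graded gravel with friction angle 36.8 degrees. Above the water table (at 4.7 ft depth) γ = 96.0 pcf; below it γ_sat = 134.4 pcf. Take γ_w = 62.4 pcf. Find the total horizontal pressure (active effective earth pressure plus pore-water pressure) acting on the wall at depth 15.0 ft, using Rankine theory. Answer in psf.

942 psf

K_a = (1 − sin φ)/(1 + sin φ) = 0.2508.
γ' = 134.4 − 62.4 = 72.00 pcf.
Effective vertical stress at 15.0 ft: σ'_v = 96.0×4.7 + 72.00×10.3 = 1193 psf.
σ'_h = K_a σ'_v = 0.2508 × 1193 = 299.1 psf; u = γ_w × 10.3 = 642.7 psf.
Total σ_h = 299.1 + 642.7 = 941.8 psf.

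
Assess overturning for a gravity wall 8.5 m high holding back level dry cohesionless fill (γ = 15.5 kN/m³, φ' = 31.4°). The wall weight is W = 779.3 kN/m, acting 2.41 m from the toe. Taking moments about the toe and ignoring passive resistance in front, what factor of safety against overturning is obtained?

K_a = tan²(45° − 31.4°/2) = 0.3149.
P_a = ½K_aγH² = 0.5×0.3149×15.5×8.5² = 176.3 kN/m, acting at H/3 = 2.833 m above the base.
Overturning moment M_o = P_a × H/3 = 176.3 × 2.833 = 499.6.
Resisting moment M_r = W × 2.41 = 779.3 × 2.41 = 1878.
FS_overturning = M_r/M_o = 1878/499.6 = 3.759.

3.76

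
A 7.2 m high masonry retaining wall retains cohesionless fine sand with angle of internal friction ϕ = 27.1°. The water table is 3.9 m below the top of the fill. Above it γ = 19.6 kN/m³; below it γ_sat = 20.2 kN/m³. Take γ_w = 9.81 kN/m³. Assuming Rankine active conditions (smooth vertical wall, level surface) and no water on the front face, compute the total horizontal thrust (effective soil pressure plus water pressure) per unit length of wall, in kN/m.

K_a = tan²(45° − φ/2) = 0.3741.
γ' = 20.2 − 9.81 = 10.39 kN/m³. Depth below WT = 3.3 m.
σ'_h at WT = K_a γ d_w = 28.59 kPa; at base = 28.59 + K_a γ' × 3.3 = 41.42 kPa.
P₁ (0–3.9 m) = ½×28.59×3.9 = 55.76. P₂ (3.9–7.2 m) = ½(28.59+41.42)×3.3 = 115.5.
P_w = ½ γ_w h₂² = 0.5×9.81×3.3² = 53.42. Total = 55.76+115.5+53.42 = 224.7 kN/m.

225 kN/m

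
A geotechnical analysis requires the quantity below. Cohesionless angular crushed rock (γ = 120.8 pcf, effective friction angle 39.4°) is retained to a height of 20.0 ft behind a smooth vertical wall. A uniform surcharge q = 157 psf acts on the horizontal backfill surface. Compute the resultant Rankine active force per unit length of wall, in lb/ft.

6100 lb/ft

K_a = tan²(45° − φ/2) = 0.2234.
Soil triangle: ½ K_a γ H² = 0.5×0.2234×120.8×20.0² = 5398 lb/ft.
Surcharge rectangle: K_a q H = 0.2234×157×20.0 = 701.6 lb/ft.
Total = 5398 + 701.6 = 6100 lb/ft.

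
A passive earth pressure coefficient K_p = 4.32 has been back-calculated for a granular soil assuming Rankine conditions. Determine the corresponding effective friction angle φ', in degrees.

38.6°

K_p = (1+sin φ)/(1−sin φ) ⇒ sin φ = (K_p − 1)/(K_p + 1) = 0.6241.
φ = arcsin(0.6241) = 38.61°.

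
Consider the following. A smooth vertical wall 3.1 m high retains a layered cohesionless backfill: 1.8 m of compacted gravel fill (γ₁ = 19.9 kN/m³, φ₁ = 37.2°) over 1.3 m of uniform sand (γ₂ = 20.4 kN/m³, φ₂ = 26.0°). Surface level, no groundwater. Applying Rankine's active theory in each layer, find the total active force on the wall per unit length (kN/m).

32.9 kN/m

K_a1 = tan²(45°−37.2°/2) = 0.2464; K_a2 = tan²(45°−26.0°/2) = 0.3905.
Layer 1: σ at base = K_a1 γ₁ h₁ = 8.827 kPa; P₁ = ½×8.827×1.8 = 7.944.
Layer 2: σ_v at top = γ₁h₁ = 35.82; σ_h top = K_a2×35.82 = 13.99; σ_h base = K_a2×(35.82+20.4×1.3) = 24.34.
P₂ = ½(13.99+24.34)×1.3 = 24.91. Total P_a = 7.944+24.91 = 32.86 kN/m.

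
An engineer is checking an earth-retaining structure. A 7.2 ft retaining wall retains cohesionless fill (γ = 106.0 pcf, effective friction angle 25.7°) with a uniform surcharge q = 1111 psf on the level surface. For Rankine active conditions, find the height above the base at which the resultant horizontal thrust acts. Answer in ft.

K_a = 0.3950.
Triangular part P₁ = ½K_aγH² = 1085 at H/3 = 2.400 ft; rectangular part P₂ = K_a q H = 3160 at H/2 = 3.600 ft.
ȳ = (P₁·2.400 + P₂·3.600)/(P₁+P₂) = 3.293 ft.

3.29 ft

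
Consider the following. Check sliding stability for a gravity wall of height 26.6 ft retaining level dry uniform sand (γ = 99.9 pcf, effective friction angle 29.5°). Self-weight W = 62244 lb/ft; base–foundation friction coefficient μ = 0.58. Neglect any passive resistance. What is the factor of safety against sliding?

3.00

K_a = tan²(45° − 29.5°/2) = 0.3401.
P_a = ½K_aγH² = 0.5×0.3401×99.9×26.6² = 12020 lb/ft, acting at H/3 = 8.867 ft above the base.
FS_sliding = μW / P_a = 0.58×62244 / 12020 = 3.003.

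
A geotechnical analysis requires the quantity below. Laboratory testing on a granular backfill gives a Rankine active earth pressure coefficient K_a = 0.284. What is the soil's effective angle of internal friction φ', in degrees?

K_a = tan²(45° − φ/2) ⇒ 45° − φ/2 = arctan(√0.284) = 28.05°.
φ = 2(45° − 28.05°) = 33.89°.

33.9°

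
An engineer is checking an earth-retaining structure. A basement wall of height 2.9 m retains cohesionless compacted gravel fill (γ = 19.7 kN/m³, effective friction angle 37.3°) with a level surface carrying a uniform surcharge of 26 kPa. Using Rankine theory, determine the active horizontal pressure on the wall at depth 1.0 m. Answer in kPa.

11.2 kPa

K_a = (1 − sin φ)/(1 + sin φ) = 0.2453.
σ_v = γz + q = 19.7 × 1.0 + 26 = 45.70 kPa.
σ_h = K_a σ_v = 0.2453 × 45.70 = 11.21 kPa.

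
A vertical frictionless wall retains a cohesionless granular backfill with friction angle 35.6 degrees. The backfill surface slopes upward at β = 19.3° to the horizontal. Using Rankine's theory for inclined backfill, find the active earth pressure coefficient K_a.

0.308

K_a = cos β · (cos β − √(cos²β − cos²φ)) / (cos β + √(cos²β − cos²φ)).
cos β = 0.9438, cos φ = 0.8131, √(cos²β − cos²φ) = 0.4792.
K_a = 0.9438 × (0.9438 − 0.4792)/(0.9438 + 0.4792) = 0.3081.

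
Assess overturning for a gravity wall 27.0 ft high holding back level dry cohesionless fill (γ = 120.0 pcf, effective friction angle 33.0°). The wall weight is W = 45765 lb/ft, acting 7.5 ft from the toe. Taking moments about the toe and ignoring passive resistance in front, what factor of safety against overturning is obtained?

K_a = tan²(45° − 33.0°/2) = 0.2948.
P_a = ½K_aγH² = 0.5×0.2948×120.0×27.0² = 12890 lb/ft, acting at H/3 = 9.000 ft above the base.
Overturning moment M_o = P_a × H/3 = 12890 × 9.000 = 116100.
Resisting moment M_r = W × 7.5 = 45765 × 7.5 = 343200.
FS_overturning = M_r/M_o = 343200/116100 = 2.958.

2.96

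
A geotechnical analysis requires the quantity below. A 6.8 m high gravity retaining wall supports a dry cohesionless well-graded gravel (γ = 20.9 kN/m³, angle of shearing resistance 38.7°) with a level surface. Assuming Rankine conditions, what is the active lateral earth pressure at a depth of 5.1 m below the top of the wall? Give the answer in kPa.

24.6 kPa

K_a = (1 − sin φ)/(1 + sin φ) = 0.2306.
σ_h = K_a γ z = 0.2306 × 20.9 × 5.1 = 24.58 kPa.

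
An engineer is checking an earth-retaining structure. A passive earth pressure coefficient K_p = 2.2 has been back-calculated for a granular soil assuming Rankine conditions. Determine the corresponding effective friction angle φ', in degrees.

K_p = (1+sin φ)/(1−sin φ) ⇒ sin φ = (K_p − 1)/(K_p + 1) = 0.3750.
φ = arcsin(0.3750) = 22.02°.

22.0°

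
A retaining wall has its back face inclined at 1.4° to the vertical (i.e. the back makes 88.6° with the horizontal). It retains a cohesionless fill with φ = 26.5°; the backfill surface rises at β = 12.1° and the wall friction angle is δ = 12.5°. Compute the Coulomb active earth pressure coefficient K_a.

K_a = sin²(α+φ) / [sin²α · sin(α−δ) · (1 + √{sin(φ+δ)sin(φ−β) / (sin(α−δ)sin(α+β))})²].
With α = 88.6°, φ = 26.5°, δ = 12.5°, β = 12.1°: K_a = 0.4282.

0.428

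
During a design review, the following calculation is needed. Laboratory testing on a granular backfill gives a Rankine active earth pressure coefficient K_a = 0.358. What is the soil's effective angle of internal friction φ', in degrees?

K_a = tan²(45° − φ/2) ⇒ 45° − φ/2 = arctan(√0.358) = 30.89°.
φ = 2(45° − 30.89°) = 28.21°.

28.2°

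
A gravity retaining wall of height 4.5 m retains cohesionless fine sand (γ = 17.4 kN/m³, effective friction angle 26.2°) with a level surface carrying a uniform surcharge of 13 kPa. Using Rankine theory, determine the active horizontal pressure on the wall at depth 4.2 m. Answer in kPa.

33.4 kPa

K_a = (1 − sin φ)/(1 + sin φ) = 0.3874.
σ_v = γz + q = 17.4 × 4.2 + 13 = 86.08 kPa.
σ_h = K_a σ_v = 0.3874 × 86.08 = 33.35 kPa.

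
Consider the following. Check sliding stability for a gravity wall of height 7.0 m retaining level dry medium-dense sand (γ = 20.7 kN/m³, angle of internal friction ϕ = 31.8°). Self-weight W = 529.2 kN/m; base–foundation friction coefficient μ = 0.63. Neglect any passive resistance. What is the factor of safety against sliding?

2.12

K_a = tan²(45° − 31.8°/2) = 0.3098.
P_a = ½K_aγH² = 0.5×0.3098×20.7×7.0² = 157.1 kN/m, acting at H/3 = 2.333 m above the base.
FS_sliding = μW / P_a = 0.63×529.2 / 157.1 = 2.122.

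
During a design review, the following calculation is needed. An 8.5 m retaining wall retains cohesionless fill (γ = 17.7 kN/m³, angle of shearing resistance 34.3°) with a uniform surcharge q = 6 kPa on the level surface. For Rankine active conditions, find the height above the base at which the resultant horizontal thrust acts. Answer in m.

2.94 m

K_a = 0.2792.
Triangular part P₁ = ½K_aγH² = 178.5 at H/3 = 2.833 m; rectangular part P₂ = K_a q H = 14.24 at H/2 = 4.250 m.
ȳ = (P₁·2.833 + P₂·4.250)/(P₁+P₂) = 2.938 m.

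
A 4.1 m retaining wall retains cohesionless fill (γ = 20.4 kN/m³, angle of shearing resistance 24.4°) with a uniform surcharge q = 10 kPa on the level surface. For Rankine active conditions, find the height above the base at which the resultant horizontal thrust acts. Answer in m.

K_a = 0.4153.
Triangular part P₁ = ½K_aγH² = 71.21 at H/3 = 1.367 m; rectangular part P₂ = K_a q H = 17.03 at H/2 = 2.050 m.
ȳ = (P₁·1.367 + P₂·2.050)/(P₁+P₂) = 1.499 m.

1.50 m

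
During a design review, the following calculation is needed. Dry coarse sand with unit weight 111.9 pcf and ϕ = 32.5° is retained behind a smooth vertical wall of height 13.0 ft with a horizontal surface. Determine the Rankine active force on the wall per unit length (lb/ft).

K_a = tan²(45° − φ/2) = 0.3010.
P_a = ½ K_a γ H² = 0.5 × 0.3010 × 111.9 × 13.0² = 2846 lb/ft.

2850 lb/ft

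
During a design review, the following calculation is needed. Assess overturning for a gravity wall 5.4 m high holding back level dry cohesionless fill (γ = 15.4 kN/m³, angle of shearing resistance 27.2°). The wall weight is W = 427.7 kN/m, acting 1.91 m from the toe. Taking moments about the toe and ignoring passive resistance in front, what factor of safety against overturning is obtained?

K_a = tan²(45° − 27.2°/2) = 0.3726.
P_a = ½K_aγH² = 0.5×0.3726×15.4×5.4² = 83.66 kN/m, acting at H/3 = 1.800 m above the base.
Overturning moment M_o = P_a × H/3 = 83.66 × 1.800 = 150.6.
Resisting moment M_r = W × 1.91 = 427.7 × 1.91 = 816.9.
FS_overturning = M_r/M_o = 816.9/150.6 = 5.425.

5.42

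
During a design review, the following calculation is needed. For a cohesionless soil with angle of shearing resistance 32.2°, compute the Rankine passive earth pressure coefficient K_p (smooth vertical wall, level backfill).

K_p = (1 + sin φ)/(1 − sin φ) = tan²(45° + 32.2°/2) = 3.282.

3.28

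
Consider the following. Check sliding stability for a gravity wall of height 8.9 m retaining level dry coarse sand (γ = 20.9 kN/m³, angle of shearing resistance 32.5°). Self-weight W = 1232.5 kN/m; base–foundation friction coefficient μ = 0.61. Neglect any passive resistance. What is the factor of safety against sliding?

K_a = tan²(45° − 32.5°/2) = 0.3010.
P_a = ½K_aγH² = 0.5×0.3010×20.9×8.9² = 249.1 kN/m, acting at H/3 = 2.967 m above the base.
FS_sliding = μW / P_a = 0.61×1232.5 / 249.1 = 3.018.

3.02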